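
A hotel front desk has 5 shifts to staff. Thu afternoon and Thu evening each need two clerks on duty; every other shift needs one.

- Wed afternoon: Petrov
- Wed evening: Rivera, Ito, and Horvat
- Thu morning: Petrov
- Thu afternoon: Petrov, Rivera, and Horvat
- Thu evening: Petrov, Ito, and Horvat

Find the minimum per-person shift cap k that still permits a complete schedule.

With 4 clerks and 7 worker-slots to fill, someone must work at least ⌈7/4⌉ = 2 shifts, so k ≥ 2.
k = 2 works: Wed afternoon→Petrov, Wed evening→Rivera, Thu morning→Petrov, Thu afternoon→Rivera+Horvat, Thu evening→Ito+Horvat.
Loads: Petrov 2, Rivera 2, Ito 1, Horvat 2 — all ≤ 2.

2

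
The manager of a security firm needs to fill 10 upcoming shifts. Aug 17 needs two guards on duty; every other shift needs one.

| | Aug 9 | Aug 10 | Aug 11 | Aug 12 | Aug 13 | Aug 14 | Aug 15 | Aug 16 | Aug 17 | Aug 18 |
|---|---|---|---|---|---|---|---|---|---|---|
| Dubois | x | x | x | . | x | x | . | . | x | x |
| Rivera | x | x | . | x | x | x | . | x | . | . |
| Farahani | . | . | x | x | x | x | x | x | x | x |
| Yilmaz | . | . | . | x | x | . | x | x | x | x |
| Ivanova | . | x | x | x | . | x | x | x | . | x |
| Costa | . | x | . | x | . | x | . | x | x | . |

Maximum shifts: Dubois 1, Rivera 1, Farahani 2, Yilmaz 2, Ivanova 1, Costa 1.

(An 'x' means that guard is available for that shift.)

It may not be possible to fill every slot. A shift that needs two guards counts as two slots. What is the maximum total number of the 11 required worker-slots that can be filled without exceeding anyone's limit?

Total capacity across all guards is 1+1+2+2+1+1 = 8, and 11 slots are needed, so at most 8 can be filled.
An assignment achieving 8: Aug 9→Dubois, Aug 10→Rivera, Aug 11→Farahani, Aug 13→Yilmaz, Aug 15→Farahani, Aug 17→Yilmaz+Costa, Aug 18→Ivanova.
Loads: Dubois 1/1, Rivera 1/1, Farahani 2/2, Yilmaz 2/2, Ivanova 1/1, Costa 1/1.

8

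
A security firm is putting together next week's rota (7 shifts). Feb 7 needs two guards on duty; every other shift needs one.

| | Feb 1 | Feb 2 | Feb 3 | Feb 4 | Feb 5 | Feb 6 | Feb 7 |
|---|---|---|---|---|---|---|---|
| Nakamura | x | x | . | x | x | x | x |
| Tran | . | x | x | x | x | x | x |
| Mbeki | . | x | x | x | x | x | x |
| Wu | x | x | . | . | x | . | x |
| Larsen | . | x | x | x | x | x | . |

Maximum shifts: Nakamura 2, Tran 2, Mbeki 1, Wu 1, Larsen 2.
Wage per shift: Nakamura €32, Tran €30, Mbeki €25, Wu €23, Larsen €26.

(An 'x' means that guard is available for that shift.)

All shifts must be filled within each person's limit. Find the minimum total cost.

€224

Picking the cheapest available guard for each shift independently would cost €192, but that ignores the shift limits.
An optimal schedule: Feb 1→Nakamura, Feb 2→Larsen, Feb 3→Tran, Feb 4→Nakamura, Feb 5→Larsen, Feb 6→Tran, Feb 7→Mbeki+Wu.
Total: 32 + 26 + 30 + 32 + 26 + 30 + 25 + 23 = €224.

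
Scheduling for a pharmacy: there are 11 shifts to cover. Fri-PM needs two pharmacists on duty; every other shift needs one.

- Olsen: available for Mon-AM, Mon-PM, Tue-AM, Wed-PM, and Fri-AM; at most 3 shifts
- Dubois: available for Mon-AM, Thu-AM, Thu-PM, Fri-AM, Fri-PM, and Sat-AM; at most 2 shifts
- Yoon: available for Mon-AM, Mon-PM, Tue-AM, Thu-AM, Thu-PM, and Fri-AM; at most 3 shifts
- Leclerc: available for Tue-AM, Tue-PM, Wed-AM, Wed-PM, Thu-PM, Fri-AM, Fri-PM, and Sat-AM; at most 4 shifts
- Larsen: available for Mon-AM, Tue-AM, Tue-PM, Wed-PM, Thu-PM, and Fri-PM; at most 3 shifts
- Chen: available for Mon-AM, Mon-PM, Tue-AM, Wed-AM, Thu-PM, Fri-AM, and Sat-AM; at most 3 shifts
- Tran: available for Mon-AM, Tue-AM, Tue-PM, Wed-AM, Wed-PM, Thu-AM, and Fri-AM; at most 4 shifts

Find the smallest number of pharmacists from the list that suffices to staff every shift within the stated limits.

12 slots to fill and no one can take more than 4, so at least ⌈12/4⌉ = 3 pharmacists are needed.
Any 3 pharmacists together have capacity at most 4+4+3 = 11 < 12 slots, so 3 can never suffice.
Olsen, Dubois, Yoon, and Leclerc alone can cover everything: Mon-AM→Olsen, Mon-PM→Olsen, Tue-AM→Yoon, Tue-PM→Leclerc, Wed-AM→Leclerc, Wed-PM→Olsen, Thu-AM→Dubois, Thu-PM→Yoon, Fri-AM→Yoon, Fri-PM→Dubois+Leclerc, Sat-AM→Leclerc.

4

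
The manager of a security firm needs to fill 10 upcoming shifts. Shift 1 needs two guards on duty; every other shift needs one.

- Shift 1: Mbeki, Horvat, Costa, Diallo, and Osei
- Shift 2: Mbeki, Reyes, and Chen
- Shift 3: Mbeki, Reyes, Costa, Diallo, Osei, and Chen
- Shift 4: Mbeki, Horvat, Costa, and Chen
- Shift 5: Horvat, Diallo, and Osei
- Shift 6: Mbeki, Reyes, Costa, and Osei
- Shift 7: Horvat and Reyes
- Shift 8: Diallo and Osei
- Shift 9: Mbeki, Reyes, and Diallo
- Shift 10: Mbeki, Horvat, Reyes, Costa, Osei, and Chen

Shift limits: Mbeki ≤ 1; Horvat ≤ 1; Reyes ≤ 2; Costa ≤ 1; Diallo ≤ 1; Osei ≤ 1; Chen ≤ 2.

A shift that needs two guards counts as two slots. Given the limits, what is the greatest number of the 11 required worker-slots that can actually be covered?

9

Total capacity across all guards is 1+1+2+1+1+1+2 = 9, and 11 slots are needed, so at most 9 can be filled.
An assignment achieving 9: Shift 2→Mbeki, Shift 3→Chen, Shift 4→Costa, Shift 5→Osei, Shift 6→Reyes, Shift 7→Horvat, Shift 8→Diallo, Shift 9→Reyes, Shift 10→Chen.
Loads: Mbeki 1/1, Horvat 1/1, Reyes 2/2, Costa 1/1, Diallo 1/1, Osei 1/1, Chen 2/2.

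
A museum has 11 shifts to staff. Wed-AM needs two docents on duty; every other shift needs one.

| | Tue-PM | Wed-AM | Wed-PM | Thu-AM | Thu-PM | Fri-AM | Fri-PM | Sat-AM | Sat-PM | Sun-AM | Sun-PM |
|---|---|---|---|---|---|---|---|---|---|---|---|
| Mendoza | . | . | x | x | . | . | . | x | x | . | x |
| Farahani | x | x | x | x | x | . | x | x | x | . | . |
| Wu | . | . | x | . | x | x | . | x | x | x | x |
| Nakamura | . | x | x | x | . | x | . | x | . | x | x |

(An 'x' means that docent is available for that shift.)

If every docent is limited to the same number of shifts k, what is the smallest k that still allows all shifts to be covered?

3

With 4 docents and 12 worker-slots to fill, someone must work at least ⌈12/4⌉ = 3 shifts, so k ≥ 3.
k = 3 works: Tue-PM→Farahani, Wed-AM→Farahani+Nakamura, Wed-PM→Nakamura, Thu-AM→Mendoza, Thu-PM→Wu, Fri-AM→Wu, Fri-PM→Farahani, Sat-AM→Nakamura, Sat-PM→Mendoza, Sun-AM→Wu, Sun-PM→Mendoza.
Loads: Mendoza 3, Farahani 3, Wu 3, Nakamura 3 — all ≤ 3.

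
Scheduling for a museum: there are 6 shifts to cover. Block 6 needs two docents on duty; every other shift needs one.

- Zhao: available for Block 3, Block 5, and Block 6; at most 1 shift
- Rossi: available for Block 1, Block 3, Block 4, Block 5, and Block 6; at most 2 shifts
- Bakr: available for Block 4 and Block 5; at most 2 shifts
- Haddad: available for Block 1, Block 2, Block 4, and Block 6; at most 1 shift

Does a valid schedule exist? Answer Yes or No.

Shifts {Block 1, Block 2, Block 3, Block 6} need 5 worker-slots in total, but the docents available for any of those shifts (Zhao, Rossi, and Haddad) can supply at most 4 among them. So no valid schedule exists.

No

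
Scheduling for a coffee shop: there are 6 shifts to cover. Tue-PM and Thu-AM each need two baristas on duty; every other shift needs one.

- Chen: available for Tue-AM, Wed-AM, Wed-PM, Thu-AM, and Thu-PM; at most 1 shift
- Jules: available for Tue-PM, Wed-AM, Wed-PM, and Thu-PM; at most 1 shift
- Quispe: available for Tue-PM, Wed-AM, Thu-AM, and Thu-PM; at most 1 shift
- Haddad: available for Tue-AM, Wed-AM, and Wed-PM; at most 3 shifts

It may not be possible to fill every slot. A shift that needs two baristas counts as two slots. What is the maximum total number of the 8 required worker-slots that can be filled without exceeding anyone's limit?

6

Total capacity across all baristas is 1+1+1+3 = 6, and 8 slots are needed, so at most 6 can be filled.
An assignment achieving 6: Tue-AM→Haddad, Tue-PM→Jules+Quispe, Wed-AM→Haddad, Wed-PM→Haddad, Thu-AM→Chen.
Loads: Chen 1/1, Jules 1/1, Quispe 1/1, Haddad 3/3.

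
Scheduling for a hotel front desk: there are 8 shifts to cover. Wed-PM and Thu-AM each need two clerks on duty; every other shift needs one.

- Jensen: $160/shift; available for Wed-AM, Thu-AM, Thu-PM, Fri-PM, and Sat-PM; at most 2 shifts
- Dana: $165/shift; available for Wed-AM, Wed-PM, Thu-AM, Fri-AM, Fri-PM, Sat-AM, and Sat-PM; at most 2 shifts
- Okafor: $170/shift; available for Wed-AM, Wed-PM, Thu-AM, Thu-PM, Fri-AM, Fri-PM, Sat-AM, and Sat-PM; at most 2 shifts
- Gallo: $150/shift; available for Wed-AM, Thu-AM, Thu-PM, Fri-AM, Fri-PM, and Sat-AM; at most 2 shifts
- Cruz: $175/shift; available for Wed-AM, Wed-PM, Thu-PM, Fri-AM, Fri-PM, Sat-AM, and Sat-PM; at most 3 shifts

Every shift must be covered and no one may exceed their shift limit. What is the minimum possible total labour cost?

Picking the cheapest available clerk for each shift independently would cost $1555, but that ignores the shift limits.
An optimal schedule: Wed-AM→Gallo, Wed-PM→Dana+Okafor, Thu-AM→Jensen+Gallo, Thu-PM→Jensen, Fri-AM→Dana, Fri-PM→Cruz, Sat-AM→Okafor, Sat-PM→Cruz.
Total: 150 + 165 + 170 + 160 + 150 + 160 + 165 + 175 + 170 + 175 = $1640.

$1640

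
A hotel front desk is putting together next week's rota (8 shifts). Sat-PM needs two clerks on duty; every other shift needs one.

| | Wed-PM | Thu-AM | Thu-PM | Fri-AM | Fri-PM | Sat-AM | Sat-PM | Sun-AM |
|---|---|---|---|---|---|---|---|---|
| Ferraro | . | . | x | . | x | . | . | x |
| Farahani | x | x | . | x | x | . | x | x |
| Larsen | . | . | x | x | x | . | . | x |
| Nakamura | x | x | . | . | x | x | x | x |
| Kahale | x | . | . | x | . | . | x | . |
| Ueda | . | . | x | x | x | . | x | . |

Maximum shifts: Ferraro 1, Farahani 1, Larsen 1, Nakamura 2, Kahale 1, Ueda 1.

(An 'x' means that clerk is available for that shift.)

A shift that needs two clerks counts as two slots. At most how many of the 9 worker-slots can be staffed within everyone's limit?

Total capacity across all clerks is 1+1+1+2+1+1 = 7, and 9 slots are needed, so at most 7 can be filled.
An assignment achieving 7: Wed-PM→Nakamura, Thu-AM→Farahani, Thu-PM→Ferraro, Fri-AM→Larsen, Sat-AM→Nakamura, Sat-PM→Kahale+Ueda.
Loads: Ferraro 1/1, Farahani 1/1, Larsen 1/1, Nakamura 2/2, Kahale 1/1, Ueda 1/1.

7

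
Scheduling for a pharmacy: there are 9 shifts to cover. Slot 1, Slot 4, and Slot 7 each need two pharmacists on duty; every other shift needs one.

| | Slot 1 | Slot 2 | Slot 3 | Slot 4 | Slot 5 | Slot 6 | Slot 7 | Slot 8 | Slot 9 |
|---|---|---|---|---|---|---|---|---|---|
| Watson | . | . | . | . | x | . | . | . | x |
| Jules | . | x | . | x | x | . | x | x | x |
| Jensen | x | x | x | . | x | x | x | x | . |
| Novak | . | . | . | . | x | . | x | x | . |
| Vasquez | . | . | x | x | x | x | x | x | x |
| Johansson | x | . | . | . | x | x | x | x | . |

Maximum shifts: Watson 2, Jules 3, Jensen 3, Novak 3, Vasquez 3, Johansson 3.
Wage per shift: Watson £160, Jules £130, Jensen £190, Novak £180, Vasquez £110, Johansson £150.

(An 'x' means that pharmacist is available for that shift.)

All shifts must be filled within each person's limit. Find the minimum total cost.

£1680

Slot 1 can only be covered by Jensen and Johansson, so that assignment is forced.
Slot 4 can only be covered by Jules and Vasquez, so that assignment is forced.
Picking the cheapest available pharmacist for each shift independently would cost £1500, but that ignores the shift limits.
An optimal schedule: Slot 1→Johansson+Jensen, Slot 2→Jules, Slot 3→Vasquez, Slot 4→Vasquez+Jules, Slot 5→Watson, Slot 6→Vasquez, Slot 7→Jules+Johansson, Slot 8→Johansson, Slot 9→Watson.
Total: 150 + 190 + 130 + 110 + 110 + 130 + 160 + 110 + 130 + 150 + 150 + 160 = £1680.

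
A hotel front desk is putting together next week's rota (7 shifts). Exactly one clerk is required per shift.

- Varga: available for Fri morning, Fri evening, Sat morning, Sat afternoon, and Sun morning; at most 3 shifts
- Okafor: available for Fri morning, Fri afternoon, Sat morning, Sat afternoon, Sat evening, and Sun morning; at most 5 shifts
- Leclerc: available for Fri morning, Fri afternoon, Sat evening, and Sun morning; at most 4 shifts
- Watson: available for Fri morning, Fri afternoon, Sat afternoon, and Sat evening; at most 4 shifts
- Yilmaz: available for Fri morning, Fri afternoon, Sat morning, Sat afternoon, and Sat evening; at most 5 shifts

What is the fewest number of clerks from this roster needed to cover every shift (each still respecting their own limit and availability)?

7 slots to fill and no one can take more than 5, so at least ⌈7/5⌉ = 2 clerks are needed.
Varga and Okafor alone can cover everything: Fri morning→Varga, Fri afternoon→Okafor, Fri evening→Varga, Sat morning→Varga, Sat afternoon→Okafor, Sat evening→Okafor, Sun morning→Okafor.

2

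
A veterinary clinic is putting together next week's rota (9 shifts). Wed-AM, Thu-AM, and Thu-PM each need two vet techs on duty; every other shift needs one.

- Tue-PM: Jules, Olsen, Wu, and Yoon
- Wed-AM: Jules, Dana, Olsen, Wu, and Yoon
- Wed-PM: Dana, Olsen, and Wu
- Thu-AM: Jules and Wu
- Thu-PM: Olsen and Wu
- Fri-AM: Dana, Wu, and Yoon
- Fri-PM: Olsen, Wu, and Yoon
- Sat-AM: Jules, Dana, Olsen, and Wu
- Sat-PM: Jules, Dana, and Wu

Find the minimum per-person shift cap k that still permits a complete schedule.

3

With 5 vet techs and 12 worker-slots to fill, someone must work at least ⌈12/5⌉ = 3 shifts, so k ≥ 3.
k = 3 works: Tue-PM→Jules, Wed-AM→Olsen+Wu, Wed-PM→Dana, Thu-AM→Jules+Wu, Thu-PM→Olsen+Wu, Fri-AM→Dana, Fri-PM→Olsen, Sat-AM→Dana, Sat-PM→Jules.
Loads: Jules 3, Dana 3, Olsen 3, Wu 3, Yoon 0 — all ≤ 3.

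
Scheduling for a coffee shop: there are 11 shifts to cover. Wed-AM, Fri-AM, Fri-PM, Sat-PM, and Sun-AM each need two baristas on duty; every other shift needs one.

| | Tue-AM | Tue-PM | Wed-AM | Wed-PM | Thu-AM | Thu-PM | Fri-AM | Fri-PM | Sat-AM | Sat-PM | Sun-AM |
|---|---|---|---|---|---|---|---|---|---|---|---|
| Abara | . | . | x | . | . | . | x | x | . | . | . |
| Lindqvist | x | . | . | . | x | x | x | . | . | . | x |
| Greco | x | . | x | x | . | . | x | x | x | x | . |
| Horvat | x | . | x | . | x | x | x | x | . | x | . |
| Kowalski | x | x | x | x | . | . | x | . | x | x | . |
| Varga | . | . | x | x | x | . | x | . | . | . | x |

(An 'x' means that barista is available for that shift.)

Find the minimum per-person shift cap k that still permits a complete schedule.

3

With 6 baristas and 16 worker-slots to fill, someone must work at least ⌈16/6⌉ = 3 shifts, so k ≥ 3.
k = 3 works: Tue-AM→Horvat, Tue-PM→Kowalski, Wed-AM→Abara+Horvat, Wed-PM→Greco, Thu-AM→Lindqvist, Thu-PM→Lindqvist, Fri-AM→Abara+Kowalski, Fri-PM→Abara+Greco, Sat-AM→Greco, Sat-PM→Horvat+Kowalski, Sun-AM→Lindqvist+Varga.
Loads: Abara 3, Lindqvist 3, Greco 3, Horvat 3, Kowalski 3, Varga 1 — all ≤ 3.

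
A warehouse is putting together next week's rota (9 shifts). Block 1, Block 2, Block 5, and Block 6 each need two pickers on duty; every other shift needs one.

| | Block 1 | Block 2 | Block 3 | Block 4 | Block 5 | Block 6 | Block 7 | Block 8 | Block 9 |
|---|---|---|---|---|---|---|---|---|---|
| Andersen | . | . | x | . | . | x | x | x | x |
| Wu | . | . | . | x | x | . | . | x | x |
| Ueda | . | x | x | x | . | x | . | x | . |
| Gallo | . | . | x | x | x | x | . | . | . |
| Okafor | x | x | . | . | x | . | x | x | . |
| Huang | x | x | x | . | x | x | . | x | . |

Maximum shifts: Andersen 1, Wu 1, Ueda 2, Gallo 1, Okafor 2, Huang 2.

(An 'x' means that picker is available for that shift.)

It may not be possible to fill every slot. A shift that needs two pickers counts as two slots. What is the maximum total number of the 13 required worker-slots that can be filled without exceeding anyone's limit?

Total capacity across all pickers is 1+1+2+1+2+2 = 9, and 13 slots are needed, so at most 9 can be filled.
An assignment achieving 9: Block 1→Okafor+Huang, Block 2→Ueda+Okafor, Block 3→Gallo, Block 4→Ueda, Block 5→Huang, Block 7→Andersen, Block 9→Wu.
Loads: Andersen 1/1, Wu 1/1, Ueda 2/2, Gallo 1/1, Okafor 2/2, Huang 2/2.

9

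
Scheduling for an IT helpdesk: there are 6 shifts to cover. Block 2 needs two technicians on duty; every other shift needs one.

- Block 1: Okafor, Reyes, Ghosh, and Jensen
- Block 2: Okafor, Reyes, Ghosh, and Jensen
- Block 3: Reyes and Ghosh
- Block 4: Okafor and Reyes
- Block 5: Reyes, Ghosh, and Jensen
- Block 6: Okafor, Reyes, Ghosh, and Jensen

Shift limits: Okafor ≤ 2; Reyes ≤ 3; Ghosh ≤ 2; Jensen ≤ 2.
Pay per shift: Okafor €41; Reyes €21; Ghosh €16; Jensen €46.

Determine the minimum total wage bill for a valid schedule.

€177

Picking the cheapest available technician for each shift independently would cost €122, but that ignores the shift limits.
An optimal schedule: Block 1→Reyes, Block 2→Reyes+Okafor, Block 3→Ghosh, Block 4→Reyes, Block 5→Ghosh, Block 6→Okafor.
Total: 21 + 21 + 41 + 16 + 21 + 16 + 41 = €177.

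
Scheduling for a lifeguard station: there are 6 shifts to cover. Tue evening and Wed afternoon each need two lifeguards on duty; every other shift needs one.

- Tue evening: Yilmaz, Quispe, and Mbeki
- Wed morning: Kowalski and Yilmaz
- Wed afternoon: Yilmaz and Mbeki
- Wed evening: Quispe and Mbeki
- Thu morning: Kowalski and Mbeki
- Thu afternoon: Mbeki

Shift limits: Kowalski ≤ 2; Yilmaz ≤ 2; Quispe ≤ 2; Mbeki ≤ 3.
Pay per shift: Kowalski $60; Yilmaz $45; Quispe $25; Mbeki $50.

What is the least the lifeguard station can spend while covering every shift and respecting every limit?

$350

Wed afternoon can only be covered by Yilmaz and Mbeki, so that assignment is forced.
Thu afternoon can only be covered by Mbeki, so that assignment is forced.
Picking the cheapest available lifeguard for each shift independently would cost $335, but that ignores the shift limits.
An optimal schedule: Tue evening→Quispe+Mbeki, Wed morning→Yilmaz, Wed afternoon→Yilmaz+Mbeki, Wed evening→Quispe, Thu morning→Kowalski, Thu afternoon→Mbeki.
Total: 25 + 50 + 45 + 45 + 50 + 25 + 60 + 50 = $350.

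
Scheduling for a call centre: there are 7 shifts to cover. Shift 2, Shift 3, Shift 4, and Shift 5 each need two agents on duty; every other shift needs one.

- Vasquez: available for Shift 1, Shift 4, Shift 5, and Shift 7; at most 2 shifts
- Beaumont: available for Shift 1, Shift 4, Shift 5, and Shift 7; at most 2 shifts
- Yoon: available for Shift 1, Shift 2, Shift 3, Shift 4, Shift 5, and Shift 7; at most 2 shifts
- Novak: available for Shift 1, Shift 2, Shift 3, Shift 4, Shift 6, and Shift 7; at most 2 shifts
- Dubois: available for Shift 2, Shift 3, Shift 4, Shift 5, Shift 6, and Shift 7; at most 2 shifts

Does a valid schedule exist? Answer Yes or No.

No

Total capacity is 2+2+2+2+2 = 10 but 11 worker-slots are needed — infeasible.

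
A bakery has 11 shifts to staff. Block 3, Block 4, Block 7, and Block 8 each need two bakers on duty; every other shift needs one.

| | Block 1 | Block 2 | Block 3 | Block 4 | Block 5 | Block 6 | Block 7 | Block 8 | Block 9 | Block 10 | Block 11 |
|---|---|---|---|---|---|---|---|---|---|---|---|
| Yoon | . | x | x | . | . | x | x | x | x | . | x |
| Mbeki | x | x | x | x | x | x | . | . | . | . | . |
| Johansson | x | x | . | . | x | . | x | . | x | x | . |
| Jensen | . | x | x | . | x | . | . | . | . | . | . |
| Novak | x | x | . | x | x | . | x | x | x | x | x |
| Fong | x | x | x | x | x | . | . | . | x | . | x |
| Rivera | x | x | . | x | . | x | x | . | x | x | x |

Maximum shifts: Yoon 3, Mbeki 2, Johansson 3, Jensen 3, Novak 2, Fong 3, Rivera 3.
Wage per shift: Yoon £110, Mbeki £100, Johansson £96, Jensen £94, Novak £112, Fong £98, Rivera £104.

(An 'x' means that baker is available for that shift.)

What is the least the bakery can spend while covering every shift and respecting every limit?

£1494

Block 8 can only be covered by Yoon and Novak, so that assignment is forced.
Picking the cheapest available baker for each shift independently would cost £1486, but that ignores the shift limits.
An optimal schedule: Block 1→Johansson, Block 2→Jensen, Block 3→Jensen+Fong, Block 4→Mbeki+Rivera, Block 5→Jensen, Block 6→Mbeki, Block 7→Johansson+Rivera, Block 8→Yoon+Novak, Block 9→Fong, Block 10→Johansson, Block 11→Fong.
Total: 96 + 94 + 94 + 98 + 100 + 104 + 94 + 100 + 96 + 104 + 110 + 112 + 98 + 96 + 98 = £1494.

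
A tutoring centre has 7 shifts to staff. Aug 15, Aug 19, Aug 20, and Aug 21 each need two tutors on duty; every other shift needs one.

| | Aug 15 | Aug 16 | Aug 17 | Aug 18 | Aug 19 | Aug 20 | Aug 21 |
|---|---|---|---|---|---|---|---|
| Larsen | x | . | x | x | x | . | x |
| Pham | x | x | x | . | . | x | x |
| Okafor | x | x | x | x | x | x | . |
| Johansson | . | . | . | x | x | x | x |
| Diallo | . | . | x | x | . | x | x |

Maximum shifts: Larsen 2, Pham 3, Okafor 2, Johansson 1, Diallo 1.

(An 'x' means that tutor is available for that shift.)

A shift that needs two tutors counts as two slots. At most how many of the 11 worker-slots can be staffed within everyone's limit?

9

Total capacity across all tutors is 2+3+2+1+1 = 9, and 11 slots are needed, so at most 9 can be filled.
An assignment achieving 9: Aug 15→Larsen+Pham, Aug 16→Pham, Aug 17→Pham, Aug 18→Okafor, Aug 19→Larsen+Okafor, Aug 20→Johansson+Diallo.
Loads: Larsen 2/2, Pham 3/3, Okafor 2/2, Johansson 1/1, Diallo 1/1.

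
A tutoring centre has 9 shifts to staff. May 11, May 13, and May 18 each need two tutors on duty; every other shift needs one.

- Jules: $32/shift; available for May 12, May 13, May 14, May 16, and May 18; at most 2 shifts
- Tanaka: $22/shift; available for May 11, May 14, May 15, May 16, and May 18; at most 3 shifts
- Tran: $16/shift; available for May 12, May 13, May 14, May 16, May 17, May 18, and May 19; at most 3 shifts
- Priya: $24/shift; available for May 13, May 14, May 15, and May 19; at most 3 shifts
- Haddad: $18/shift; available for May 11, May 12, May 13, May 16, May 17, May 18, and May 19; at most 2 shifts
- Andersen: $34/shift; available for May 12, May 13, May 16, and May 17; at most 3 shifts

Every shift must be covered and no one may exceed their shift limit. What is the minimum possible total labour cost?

May 11 can only be covered by Tanaka and Haddad, so that assignment is forced.
Picking the cheapest available tutor for each shift independently would cost $210, but that ignores the shift limits.
An optimal schedule: May 11→Haddad+Tanaka, May 12→Tran, May 13→Priya+Jules, May 14→Priya, May 15→Tanaka, May 16→Tran, May 17→Tran, May 18→Haddad+Tanaka, May 19→Priya.
Total: 18 + 22 + 16 + 24 + 32 + 24 + 22 + 16 + 16 + 18 + 22 + 24 = $254.

$254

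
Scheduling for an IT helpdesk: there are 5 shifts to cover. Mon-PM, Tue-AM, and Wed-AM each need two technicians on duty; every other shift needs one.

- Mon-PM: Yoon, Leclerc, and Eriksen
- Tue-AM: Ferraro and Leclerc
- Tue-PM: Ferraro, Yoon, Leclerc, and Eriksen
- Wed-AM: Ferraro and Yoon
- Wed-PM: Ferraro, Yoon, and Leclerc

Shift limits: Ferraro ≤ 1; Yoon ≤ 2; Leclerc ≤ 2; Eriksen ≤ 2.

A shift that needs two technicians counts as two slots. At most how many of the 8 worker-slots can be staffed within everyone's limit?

7

Total capacity across all technicians is 1+2+2+2 = 7, and 8 slots are needed, so at most 7 can be filled.
An assignment achieving 7: Mon-PM→Yoon+Eriksen, Tue-AM→Ferraro+Leclerc, Tue-PM→Eriksen, Wed-AM→Yoon, Wed-PM→Leclerc.
Loads: Ferraro 1/1, Yoon 2/2, Leclerc 2/2, Eriksen 2/2.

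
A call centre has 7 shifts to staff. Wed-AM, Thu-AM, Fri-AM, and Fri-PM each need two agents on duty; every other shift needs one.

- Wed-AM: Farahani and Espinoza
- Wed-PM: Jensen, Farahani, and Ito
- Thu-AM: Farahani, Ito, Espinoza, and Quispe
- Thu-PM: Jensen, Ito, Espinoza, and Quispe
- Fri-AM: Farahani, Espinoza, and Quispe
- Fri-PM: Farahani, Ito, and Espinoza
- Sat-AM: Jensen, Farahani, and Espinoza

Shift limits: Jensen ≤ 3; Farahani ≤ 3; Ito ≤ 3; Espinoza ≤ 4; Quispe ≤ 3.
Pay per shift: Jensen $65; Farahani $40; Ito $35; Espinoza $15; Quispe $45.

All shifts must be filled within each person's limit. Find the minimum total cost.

Wed-AM can only be covered by Farahani and Espinoza, so that assignment is forced.
Picking the cheapest available agent for each shift independently would cost $275, but that ignores the shift limits.
An optimal schedule: Wed-AM→Espinoza+Farahani, Wed-PM→Ito, Thu-AM→Farahani+Quispe, Thu-PM→Ito, Fri-AM→Espinoza+Farahani, Fri-PM→Espinoza+Ito, Sat-AM→Espinoza.
Total: 15 + 40 + 35 + 40 + 45 + 35 + 15 + 40 + 15 + 35 + 15 = $330.

$330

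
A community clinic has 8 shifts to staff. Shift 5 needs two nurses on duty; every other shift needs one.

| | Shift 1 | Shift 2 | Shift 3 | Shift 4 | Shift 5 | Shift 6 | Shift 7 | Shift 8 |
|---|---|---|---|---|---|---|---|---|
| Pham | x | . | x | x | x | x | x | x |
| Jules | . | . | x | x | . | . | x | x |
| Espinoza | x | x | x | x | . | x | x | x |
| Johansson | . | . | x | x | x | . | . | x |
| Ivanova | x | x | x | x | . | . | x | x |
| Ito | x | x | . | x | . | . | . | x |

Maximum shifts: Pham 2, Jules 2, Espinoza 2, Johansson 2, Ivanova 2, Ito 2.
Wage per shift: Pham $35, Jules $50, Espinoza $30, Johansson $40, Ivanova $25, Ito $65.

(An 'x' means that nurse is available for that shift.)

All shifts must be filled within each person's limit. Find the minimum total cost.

$310

Shift 5 can only be covered by Pham and Johansson, so that assignment is forced.
Picking the cheapest available nurse for each shift independently would cost $255, but that ignores the shift limits.
An optimal schedule: Shift 1→Ivanova, Shift 2→Ivanova, Shift 3→Pham, Shift 4→Johansson, Shift 5→Pham+Johansson, Shift 6→Espinoza, Shift 7→Espinoza, Shift 8→Jules.
Total: 25 + 25 + 35 + 40 + 35 + 40 + 30 + 30 + 50 = $310.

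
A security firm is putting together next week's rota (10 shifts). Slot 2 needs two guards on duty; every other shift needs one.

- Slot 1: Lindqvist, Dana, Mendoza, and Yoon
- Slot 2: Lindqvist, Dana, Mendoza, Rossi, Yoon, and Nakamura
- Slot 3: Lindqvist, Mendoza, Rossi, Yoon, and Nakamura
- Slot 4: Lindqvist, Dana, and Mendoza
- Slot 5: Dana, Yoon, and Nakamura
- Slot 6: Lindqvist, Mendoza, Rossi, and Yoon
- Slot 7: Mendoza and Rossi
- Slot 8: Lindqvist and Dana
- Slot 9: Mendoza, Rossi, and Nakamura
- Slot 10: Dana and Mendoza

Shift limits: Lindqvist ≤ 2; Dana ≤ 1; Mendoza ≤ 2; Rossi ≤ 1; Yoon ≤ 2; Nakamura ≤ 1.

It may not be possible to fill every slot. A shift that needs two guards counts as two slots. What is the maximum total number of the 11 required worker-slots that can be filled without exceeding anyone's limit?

9

Total capacity across all guards is 2+1+2+1+2+1 = 9, and 11 slots are needed, so at most 9 can be filled.
An assignment achieving 9: Slot 1→Yoon, Slot 3→Nakamura, Slot 4→Lindqvist, Slot 5→Yoon, Slot 6→Rossi, Slot 7→Mendoza, Slot 8→Lindqvist, Slot 9→Mendoza, Slot 10→Dana.
Loads: Lindqvist 2/2, Dana 1/1, Mendoza 2/2, Rossi 1/1, Yoon 2/2, Nakamura 1/1.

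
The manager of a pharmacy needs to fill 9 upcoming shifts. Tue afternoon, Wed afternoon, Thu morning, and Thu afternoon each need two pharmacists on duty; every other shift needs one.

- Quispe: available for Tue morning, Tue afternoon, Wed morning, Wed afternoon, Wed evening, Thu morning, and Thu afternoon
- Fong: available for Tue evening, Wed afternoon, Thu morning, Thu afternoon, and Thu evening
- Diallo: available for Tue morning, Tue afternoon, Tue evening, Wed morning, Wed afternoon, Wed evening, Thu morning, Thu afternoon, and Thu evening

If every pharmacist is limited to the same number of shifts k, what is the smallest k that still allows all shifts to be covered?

With 3 pharmacists and 13 worker-slots to fill, someone must work at least ⌈13/3⌉ = 5 shifts, so k ≥ 5.
k = 5 works: Tue morning→Quispe, Tue afternoon→Quispe+Diallo, Tue evening→Fong, Wed morning→Quispe, Wed afternoon→Quispe+Fong, Wed evening→Quispe, Thu morning→Fong+Diallo, Thu afternoon→Fong+Diallo, Thu evening→Fong.
Loads: Quispe 5, Fong 5, Diallo 3 — all ≤ 5.

5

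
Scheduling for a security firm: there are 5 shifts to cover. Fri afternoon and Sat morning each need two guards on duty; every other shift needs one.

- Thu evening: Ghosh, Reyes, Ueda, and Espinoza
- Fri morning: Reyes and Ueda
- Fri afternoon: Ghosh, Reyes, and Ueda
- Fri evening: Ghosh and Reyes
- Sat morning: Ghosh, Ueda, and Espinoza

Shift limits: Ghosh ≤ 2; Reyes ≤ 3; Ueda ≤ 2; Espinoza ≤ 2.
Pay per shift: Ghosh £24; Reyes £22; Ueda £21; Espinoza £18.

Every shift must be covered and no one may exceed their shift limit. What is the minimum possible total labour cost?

£144

Picking the cheapest available guard for each shift independently would cost £143, but that ignores the shift limits.
An optimal schedule: Thu evening→Espinoza, Fri morning→Reyes, Fri afternoon→Ueda+Reyes, Fri evening→Reyes, Sat morning→Espinoza+Ueda.
Total: 18 + 22 + 21 + 22 + 22 + 18 + 21 = £144.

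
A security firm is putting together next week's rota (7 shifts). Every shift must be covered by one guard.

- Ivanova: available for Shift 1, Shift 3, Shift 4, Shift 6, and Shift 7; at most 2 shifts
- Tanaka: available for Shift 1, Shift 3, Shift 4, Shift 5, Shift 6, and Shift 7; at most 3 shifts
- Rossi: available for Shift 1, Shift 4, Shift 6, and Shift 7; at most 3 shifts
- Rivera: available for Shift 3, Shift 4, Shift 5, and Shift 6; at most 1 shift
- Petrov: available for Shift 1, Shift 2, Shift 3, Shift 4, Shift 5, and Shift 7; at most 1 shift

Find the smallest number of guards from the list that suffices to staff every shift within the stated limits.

7 slots to fill and no one can take more than 3, so at least ⌈7/3⌉ = 3 guards are needed.
Tanaka, Rossi, and Petrov alone can cover everything: Shift 1→Rossi, Shift 2→Petrov, Shift 3→Tanaka, Shift 4→Rossi, Shift 5→Tanaka, Shift 6→Tanaka, Shift 7→Rossi.

3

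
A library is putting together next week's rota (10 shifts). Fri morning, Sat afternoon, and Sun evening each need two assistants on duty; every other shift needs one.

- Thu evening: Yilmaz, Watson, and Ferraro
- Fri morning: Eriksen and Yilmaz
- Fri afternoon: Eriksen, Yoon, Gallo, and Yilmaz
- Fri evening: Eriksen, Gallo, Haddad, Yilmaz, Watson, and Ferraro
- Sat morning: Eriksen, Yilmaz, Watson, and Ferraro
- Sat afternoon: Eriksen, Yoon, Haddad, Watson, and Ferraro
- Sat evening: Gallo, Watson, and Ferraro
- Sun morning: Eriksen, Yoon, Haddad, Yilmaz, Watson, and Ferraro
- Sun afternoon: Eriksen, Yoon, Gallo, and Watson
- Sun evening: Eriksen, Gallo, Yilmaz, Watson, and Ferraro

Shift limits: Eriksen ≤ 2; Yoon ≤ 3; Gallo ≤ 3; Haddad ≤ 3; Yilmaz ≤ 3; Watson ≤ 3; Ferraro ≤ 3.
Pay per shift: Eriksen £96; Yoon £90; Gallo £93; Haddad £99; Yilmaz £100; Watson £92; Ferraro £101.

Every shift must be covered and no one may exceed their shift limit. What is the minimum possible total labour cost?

Fri morning can only be covered by Eriksen and Yilmaz, so that assignment is forced.
Picking the cheapest available assistant for each shift independently would cost £1201, but that ignores the shift limits.
An optimal schedule: Thu evening→Watson, Fri morning→Eriksen+Yilmaz, Fri afternoon→Yoon, Fri evening→Gallo, Sat morning→Watson, Sat afternoon→Yoon+Haddad, Sat evening→Watson, Sun morning→Yoon, Sun afternoon→Gallo, Sun evening→Gallo+Eriksen.
Total: 92 + 96 + 100 + 90 + 93 + 92 + 90 + 99 + 92 + 90 + 93 + 93 + 96 = £1216.

£1216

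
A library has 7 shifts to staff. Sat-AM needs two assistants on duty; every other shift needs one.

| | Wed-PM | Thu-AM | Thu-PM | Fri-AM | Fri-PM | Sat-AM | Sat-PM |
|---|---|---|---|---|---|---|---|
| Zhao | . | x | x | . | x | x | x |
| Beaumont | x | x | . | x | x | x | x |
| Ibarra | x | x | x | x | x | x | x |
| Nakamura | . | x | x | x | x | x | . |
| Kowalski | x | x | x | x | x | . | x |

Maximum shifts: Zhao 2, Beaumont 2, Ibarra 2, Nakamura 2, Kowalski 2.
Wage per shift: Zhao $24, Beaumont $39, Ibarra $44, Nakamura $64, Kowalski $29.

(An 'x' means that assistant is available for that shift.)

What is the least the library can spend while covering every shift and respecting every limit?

$272

Picking the cheapest available assistant for each shift independently would cost $217, but that ignores the shift limits.
An optimal schedule: Wed-PM→Kowalski, Thu-AM→Beaumont, Thu-PM→Zhao, Fri-AM→Kowalski, Fri-PM→Ibarra, Sat-AM→Beaumont+Ibarra, Sat-PM→Zhao.
Total: 29 + 39 + 24 + 29 + 44 + 39 + 44 + 24 = $272.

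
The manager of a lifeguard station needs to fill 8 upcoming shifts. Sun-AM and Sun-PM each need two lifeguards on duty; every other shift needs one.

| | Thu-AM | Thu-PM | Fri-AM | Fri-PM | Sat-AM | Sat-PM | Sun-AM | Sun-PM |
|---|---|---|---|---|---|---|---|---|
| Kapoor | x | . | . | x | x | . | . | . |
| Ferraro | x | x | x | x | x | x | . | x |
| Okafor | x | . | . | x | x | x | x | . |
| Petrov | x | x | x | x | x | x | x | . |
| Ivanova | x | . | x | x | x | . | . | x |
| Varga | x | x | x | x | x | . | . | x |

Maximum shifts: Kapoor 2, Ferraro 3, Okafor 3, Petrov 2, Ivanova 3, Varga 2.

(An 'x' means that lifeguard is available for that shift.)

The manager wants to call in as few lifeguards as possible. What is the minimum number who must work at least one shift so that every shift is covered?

4

10 slots to fill and no one can take more than 3, so at least ⌈10/3⌉ = 4 lifeguards are needed.
Ferraro, Okafor, Petrov, and Ivanova alone can cover everything: Thu-AM→Okafor, Thu-PM→Ferraro, Fri-AM→Ferraro, Fri-PM→Petrov, Sat-AM→Ivanova, Sat-PM→Okafor, Sun-AM→Okafor+Petrov, Sun-PM→Ferraro+Ivanova.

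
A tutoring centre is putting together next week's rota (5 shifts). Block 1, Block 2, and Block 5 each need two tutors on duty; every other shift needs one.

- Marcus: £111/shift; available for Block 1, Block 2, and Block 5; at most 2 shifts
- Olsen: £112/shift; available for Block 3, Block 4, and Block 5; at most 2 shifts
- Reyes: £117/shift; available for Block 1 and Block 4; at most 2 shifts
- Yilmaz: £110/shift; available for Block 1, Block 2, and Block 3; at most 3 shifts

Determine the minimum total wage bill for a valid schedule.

Block 2 can only be covered by Marcus and Yilmaz, so that assignment is forced.
Block 5 can only be covered by Marcus and Olsen, so that assignment is forced.
Picking the cheapest available tutor for each shift independently would cost £887, but that ignores the shift limits.
An optimal schedule: Block 1→Yilmaz+Reyes, Block 2→Yilmaz+Marcus, Block 3→Yilmaz, Block 4→Olsen, Block 5→Marcus+Olsen.
Total: 110 + 117 + 110 + 111 + 110 + 112 + 111 + 112 = £893.

£893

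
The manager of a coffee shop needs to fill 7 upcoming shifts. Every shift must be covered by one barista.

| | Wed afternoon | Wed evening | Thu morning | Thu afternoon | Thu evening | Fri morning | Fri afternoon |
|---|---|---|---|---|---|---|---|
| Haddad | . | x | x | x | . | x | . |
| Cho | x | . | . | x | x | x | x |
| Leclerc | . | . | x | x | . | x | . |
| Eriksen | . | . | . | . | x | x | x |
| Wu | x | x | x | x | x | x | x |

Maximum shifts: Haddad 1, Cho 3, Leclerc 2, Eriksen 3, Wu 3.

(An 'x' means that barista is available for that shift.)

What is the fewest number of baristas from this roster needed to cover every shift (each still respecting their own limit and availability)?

3

7 slots to fill and no one can take more than 3, so at least ⌈7/3⌉ = 3 baristas are needed.
Haddad, Cho, and Wu alone can cover everything: Wed afternoon→Cho, Wed evening→Haddad, Thu morning→Wu, Thu afternoon→Wu, Thu evening→Cho, Fri morning→Wu, Fri afternoon→Cho.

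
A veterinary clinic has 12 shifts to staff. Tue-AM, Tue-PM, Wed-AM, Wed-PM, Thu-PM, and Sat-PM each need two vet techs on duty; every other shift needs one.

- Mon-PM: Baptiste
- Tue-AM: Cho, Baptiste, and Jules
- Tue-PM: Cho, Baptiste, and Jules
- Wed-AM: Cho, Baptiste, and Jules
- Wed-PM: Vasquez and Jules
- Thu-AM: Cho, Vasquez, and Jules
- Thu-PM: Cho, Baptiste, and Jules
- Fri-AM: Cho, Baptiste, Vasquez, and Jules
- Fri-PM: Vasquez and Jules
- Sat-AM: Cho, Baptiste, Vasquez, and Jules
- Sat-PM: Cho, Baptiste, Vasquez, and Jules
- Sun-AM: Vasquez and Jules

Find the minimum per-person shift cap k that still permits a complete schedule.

5

With 4 vet techs and 18 worker-slots to fill, someone must work at least ⌈18/4⌉ = 5 shifts, so k ≥ 5.
k = 5 works: Mon-PM→Baptiste, Tue-AM→Cho+Baptiste, Tue-PM→Cho+Baptiste, Wed-AM→Cho+Baptiste, Wed-PM→Vasquez+Jules, Thu-AM→Cho, Thu-PM→Cho+Baptiste, Fri-AM→Vasquez, Fri-PM→Vasquez, Sat-AM→Jules, Sat-PM→Vasquez+Jules, Sun-AM→Vasquez.
Loads: Cho 5, Baptiste 5, Vasquez 5, Jules 3 — all ≤ 5.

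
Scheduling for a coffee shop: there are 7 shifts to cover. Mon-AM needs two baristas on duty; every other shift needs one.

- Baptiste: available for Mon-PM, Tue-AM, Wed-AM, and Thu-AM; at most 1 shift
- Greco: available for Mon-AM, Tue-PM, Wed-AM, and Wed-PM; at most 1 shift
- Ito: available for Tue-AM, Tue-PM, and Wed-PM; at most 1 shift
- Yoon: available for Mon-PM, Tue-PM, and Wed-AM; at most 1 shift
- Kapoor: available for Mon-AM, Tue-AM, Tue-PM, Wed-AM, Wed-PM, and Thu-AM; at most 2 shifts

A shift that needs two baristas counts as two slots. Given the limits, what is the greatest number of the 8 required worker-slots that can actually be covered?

6

Total capacity across all baristas is 1+1+1+1+2 = 6, and 8 slots are needed, so at most 6 can be filled.
An assignment achieving 6: Mon-AM→Greco+Kapoor, Mon-PM→Baptiste, Tue-AM→Ito, Tue-PM→Yoon, Thu-AM→Kapoor.
Loads: Baptiste 1/1, Greco 1/1, Ito 1/1, Yoon 1/1, Kapoor 2/2.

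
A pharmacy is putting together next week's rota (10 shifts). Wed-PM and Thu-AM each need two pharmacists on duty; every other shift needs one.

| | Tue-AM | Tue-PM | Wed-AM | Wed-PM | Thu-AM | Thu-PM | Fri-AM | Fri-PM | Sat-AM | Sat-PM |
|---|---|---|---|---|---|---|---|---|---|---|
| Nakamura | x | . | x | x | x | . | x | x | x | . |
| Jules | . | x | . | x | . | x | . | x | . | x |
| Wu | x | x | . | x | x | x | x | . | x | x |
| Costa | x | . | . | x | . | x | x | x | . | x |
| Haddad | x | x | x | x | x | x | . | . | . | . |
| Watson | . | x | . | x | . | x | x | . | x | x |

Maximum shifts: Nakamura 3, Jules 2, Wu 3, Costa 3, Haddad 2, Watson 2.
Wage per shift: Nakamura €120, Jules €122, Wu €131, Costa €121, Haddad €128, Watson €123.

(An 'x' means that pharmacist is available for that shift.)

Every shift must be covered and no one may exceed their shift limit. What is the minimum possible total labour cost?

€1469

Picking the cheapest available pharmacist for each shift independently would cost €1453, but that ignores the shift limits.
An optimal schedule: Tue-AM→Costa, Tue-PM→Jules, Wed-AM→Nakamura, Wed-PM→Watson+Haddad, Thu-AM→Nakamura+Haddad, Thu-PM→Jules, Fri-AM→Costa, Fri-PM→Nakamura, Sat-AM→Watson, Sat-PM→Costa.
Total: 121 + 122 + 120 + 123 + 128 + 120 + 128 + 122 + 121 + 120 + 123 + 121 = €1469.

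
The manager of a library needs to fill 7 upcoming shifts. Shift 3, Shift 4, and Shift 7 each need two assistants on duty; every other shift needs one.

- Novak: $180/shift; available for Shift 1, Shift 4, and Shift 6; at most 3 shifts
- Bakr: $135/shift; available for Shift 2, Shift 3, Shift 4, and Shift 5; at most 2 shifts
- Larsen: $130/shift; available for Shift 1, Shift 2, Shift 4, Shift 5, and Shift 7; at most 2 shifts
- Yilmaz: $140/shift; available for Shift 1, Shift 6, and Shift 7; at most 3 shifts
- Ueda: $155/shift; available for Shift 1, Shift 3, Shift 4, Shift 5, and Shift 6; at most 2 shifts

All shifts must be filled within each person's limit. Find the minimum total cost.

Shift 3 can only be covered by Bakr and Ueda, so that assignment is forced.
Shift 7 can only be covered by Larsen and Yilmaz, so that assignment is forced.
Picking the cheapest available assistant for each shift independently would cost $1355, but that ignores the shift limits.
An optimal schedule: Shift 1→Yilmaz, Shift 2→Larsen, Shift 3→Bakr+Ueda, Shift 4→Ueda+Novak, Shift 5→Bakr, Shift 6→Yilmaz, Shift 7→Larsen+Yilmaz.
Total: 140 + 130 + 135 + 155 + 155 + 180 + 135 + 140 + 130 + 140 = $1440.

$1440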